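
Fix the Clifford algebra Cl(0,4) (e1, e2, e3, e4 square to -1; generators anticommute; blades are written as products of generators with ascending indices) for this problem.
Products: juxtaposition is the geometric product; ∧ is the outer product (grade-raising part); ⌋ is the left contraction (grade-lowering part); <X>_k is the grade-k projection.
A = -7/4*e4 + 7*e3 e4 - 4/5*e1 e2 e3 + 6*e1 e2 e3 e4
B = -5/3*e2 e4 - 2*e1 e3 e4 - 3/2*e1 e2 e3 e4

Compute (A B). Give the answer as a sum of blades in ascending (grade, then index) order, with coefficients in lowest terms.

step 1: -9 + 14*e1 + 179/12*e2 + 6/5*e4 + 21/2*e1 e2 - 27/2*e1 e3 + 35/3*e2 e3 + 8/5*e2 e4 + 21/8*e1 e2 e3 + 4/3*e1 e3 e4
Answer: -9 + 14*e1 + 179/12*e2 + 6/5*e4 + 21/2*e1 e2 - 27/2*e1 e3 + 35/3*e2 e3 + 8/5*e2 e4 + 21/8*e1 e2 e3 + 4/3*e1 e3 e4


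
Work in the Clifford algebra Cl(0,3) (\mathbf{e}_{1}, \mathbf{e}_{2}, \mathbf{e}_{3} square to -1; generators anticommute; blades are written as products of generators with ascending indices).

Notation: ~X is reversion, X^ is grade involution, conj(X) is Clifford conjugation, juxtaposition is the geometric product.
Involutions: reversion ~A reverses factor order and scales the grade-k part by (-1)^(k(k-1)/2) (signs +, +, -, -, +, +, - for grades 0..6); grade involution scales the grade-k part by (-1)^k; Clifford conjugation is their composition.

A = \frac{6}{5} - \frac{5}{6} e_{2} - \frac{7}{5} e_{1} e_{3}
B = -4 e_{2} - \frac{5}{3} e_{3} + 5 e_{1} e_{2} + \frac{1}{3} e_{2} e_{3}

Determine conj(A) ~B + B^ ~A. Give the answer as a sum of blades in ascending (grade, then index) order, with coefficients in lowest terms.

first term: \frac{10}{3} - \frac{11}{6} e_{1} - \frac{24}{5} e_{2} - \frac{31}{18} e_{3} - \frac{97}{15} e_{1} e_{2} + \frac{469}{90} e_{2} e_{3} + \frac{28}{5} e_{1} e_{2} e_{3}
second term: \frac{10}{3} + \frac{13}{2} e_{1} + \frac{24}{5} e_{2} + \frac{31}{18} e_{3} + \frac{83}{15} e_{1} e_{2} + \frac{791}{90} e_{2} e_{3} - \frac{28}{5} e_{1} e_{2} e_{3}
Answer: \frac{20}{3} + \frac{14}{3} e_{1} - \frac{14}{15} e_{1} e_{2} + 14 e_{2} e_{3}


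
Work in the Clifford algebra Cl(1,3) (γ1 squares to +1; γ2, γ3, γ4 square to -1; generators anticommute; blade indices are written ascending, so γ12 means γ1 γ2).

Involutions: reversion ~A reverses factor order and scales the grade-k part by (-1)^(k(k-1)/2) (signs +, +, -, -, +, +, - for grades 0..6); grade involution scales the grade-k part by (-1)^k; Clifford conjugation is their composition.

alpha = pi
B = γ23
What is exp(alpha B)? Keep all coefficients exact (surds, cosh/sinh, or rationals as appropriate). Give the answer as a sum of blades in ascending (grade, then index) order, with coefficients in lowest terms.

B^2 = (1)^2*(γ23)^2 = 1*(-1) = -1 (a basis 2-blade squares to minus the product of its generators' squares).
B^2 = -1 — circular case — the even/odd split gives cos and sin: l = 1, alpha*l = pi, so exp(alpha B) = cos(pi) + (sin(pi)/1)*B = -1 + (0)*B.
Answer: -1


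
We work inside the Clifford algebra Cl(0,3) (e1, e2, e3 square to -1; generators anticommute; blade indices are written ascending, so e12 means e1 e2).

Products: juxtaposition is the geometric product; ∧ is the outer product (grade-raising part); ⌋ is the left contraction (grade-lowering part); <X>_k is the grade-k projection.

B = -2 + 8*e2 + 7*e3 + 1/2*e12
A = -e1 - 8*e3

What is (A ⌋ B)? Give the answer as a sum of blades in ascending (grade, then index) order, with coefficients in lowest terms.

step 1: 56 + 1/2*e2
Answer: 56 + 1/2*e2


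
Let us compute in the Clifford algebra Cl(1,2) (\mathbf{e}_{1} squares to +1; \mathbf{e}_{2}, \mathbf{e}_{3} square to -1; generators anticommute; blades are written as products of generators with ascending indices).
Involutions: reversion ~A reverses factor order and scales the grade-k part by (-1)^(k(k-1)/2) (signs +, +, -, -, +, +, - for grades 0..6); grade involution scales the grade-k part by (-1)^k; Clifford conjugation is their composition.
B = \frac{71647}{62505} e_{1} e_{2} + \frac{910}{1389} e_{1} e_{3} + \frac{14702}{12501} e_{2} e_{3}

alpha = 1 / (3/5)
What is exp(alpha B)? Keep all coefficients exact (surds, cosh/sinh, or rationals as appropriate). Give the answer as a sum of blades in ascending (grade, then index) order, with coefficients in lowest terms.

B^2 term by term: the squares give (\frac{71647}{62505})^2*(e_{1} e_{2})^2 + (\frac{910}{1389})^2*(e_{1} e_{3})^2 + (\frac{14702}{12501})^2*(e_{2} e_{3})^2 = \frac{5133292609}{3906875025}*(+1) + \frac{828100}{1929321}*(+1) + \frac{216148804}{156275001}*(-1) = \frac{9}{25} (each basis 2-blade squares to minus the product of its generators' squares); cross terms between blades sharing an index anticommute and cancel. So B^2 = \frac{9}{25}.
B^2 = \frac{9}{25} — B^2 > 0, so the exponential closes hyperbolically: l = \frac{3}{5}, alpha*l = 1, so exp(alpha B) = cosh(1) + (sinh(1)/(\frac{3}{5}))*B = \cosh{\left(1 \right)} + (\frac{5 \sinh{\left(1 \right)}}{3})*B.
Answer: \cosh{\left(1 \right)} + \frac{71647 \sinh{\left(1 \right)}}{37503} e_{1} e_{2} + \frac{4550 \sinh{\left(1 \right)}}{4167} e_{1} e_{3} + \frac{73510 \sinh{\left(1 \right)}}{37503} e_{2} e_{3}


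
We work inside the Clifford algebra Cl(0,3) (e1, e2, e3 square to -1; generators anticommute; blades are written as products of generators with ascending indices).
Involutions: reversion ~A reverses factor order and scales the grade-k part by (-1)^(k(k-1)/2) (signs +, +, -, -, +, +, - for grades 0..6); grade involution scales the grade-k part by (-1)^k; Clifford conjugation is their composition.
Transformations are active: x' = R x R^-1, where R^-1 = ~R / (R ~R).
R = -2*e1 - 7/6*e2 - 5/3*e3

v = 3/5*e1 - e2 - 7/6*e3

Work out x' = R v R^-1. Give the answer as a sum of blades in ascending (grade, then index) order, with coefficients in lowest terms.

~R = -2*e1 - 7/6*e2 - 5/3*e3, and R ~R = -293/36, so R^-1 = ~R / (-293/36).
R v = -86/45 + 27/10*e1 e2 + 10/3*e1 e3 - 11/36*e2 e3
Answer: -451/293*e1 + 1987/4395*e2 + 225/586*e3


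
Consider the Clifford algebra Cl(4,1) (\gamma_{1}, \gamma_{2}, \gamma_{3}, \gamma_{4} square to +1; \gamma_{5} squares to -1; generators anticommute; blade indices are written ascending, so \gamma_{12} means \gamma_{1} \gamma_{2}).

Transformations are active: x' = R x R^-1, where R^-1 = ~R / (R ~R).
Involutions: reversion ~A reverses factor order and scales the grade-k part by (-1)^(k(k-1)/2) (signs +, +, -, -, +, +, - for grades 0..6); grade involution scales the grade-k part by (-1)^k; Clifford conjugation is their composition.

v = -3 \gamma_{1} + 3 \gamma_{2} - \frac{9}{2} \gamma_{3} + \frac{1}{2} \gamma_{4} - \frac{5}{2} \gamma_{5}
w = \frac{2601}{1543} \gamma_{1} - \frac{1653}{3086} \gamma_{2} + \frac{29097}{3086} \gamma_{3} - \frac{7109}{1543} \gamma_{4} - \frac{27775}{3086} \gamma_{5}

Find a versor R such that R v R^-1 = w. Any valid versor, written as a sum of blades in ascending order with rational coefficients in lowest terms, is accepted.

Equal squares first: v^2 = w^2 = \frac{129}{4}. Then v + w = -\frac{2028}{1543} \gamma_{1} + \frac{7605}{3086} \gamma_{2} + \frac{7605}{1543} \gamma_{3} - \frac{12675}{3086} \gamma_{4} - \frac{17745}{1543} \gamma_{5} is a versor taking v to w, provided it is invertible.
Answer: -\frac{2028}{1543} \gamma_{1} + \frac{7605}{3086} \gamma_{2} + \frac{7605}{1543} \gamma_{3} - \frac{12675}{3086} \gamma_{4} - \frac{17745}{1543} \gamma_{5}


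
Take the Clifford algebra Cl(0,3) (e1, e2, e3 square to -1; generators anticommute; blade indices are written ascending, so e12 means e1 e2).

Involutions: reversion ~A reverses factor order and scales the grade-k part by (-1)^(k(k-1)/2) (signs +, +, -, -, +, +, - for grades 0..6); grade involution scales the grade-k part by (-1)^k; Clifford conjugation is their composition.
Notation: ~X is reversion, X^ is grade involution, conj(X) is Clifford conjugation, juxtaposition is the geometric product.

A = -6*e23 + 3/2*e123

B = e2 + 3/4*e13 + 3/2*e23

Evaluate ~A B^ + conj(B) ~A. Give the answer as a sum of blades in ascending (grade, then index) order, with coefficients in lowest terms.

first term: -9 + 9/4*e1 - 9/8*e2 - 6*e3 - 9/2*e12 + 3/2*e13
second term: 9 - 9/4*e1 + 9/8*e2 + 6*e3 - 9/2*e12 + 3/2*e13
Answer: -9*e12 + 3*e13


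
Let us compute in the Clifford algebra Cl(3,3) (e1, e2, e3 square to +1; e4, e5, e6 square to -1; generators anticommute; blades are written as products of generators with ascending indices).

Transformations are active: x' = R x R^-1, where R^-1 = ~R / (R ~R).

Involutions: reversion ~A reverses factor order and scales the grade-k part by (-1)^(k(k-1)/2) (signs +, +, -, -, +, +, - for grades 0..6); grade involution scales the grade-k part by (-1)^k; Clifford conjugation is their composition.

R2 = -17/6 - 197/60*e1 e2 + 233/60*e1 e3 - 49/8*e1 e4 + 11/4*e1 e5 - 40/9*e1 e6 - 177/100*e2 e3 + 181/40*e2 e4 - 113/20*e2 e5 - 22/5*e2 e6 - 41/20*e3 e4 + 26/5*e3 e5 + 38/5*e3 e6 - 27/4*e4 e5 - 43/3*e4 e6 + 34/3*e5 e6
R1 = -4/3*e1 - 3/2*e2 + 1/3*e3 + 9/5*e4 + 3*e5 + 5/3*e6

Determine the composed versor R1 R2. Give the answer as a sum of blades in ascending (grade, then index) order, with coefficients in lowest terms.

Distribute over the terms of R1 (each basis-blade product reordered to ascending indices, repeated generators contracted through their squares):
(-4/3*e1) R2 = 34/9*e1 + 197/45*e2 - 233/45*e3 + 49/6*e4 - 11/3*e5 + 160/27*e6 + 59/25*e1 e2 e3 - 181/30*e1 e2 e4 + 113/15*e1 e2 e5 + 88/15*e1 e2 e6 + 41/15*e1 e3 e4 - 104/15*e1 e3 e5 - 152/15*e1 e3 e6 + 9*e1 e4 e5 + 172/9*e1 e4 e6 - 136/9*e1 e5 e6
(-3/2*e2) R2 = -197/40*e1 + 17/4*e2 + 531/200*e3 - 543/80*e4 + 339/40*e5 + 33/5*e6 + 233/40*e1 e2 e3 - 147/16*e1 e2 e4 + 33/8*e1 e2 e5 - 20/3*e1 e2 e6 + 123/40*e2 e3 e4 - 39/5*e2 e3 e5 - 57/5*e2 e3 e6 + 81/8*e2 e4 e5 + 43/2*e2 e4 e6 - 17*e2 e5 e6
(1/3*e3) R2 = -233/180*e1 + 59/100*e2 - 17/18*e3 - 41/60*e4 + 26/15*e5 + 38/15*e6 - 197/180*e1 e2 e3 + 49/24*e1 e3 e4 - 11/12*e1 e3 e5 + 40/27*e1 e3 e6 - 181/120*e2 e3 e4 + 113/60*e2 e3 e5 + 22/15*e2 e3 e6 - 9/4*e3 e4 e5 - 43/9*e3 e4 e6 + 34/9*e3 e5 e6
(9/5*e4) R2 = -441/40*e1 + 1629/200*e2 - 369/100*e3 - 51/10*e4 + 243/20*e5 + 129/5*e6 - 591/100*e1 e2 e4 + 699/100*e1 e3 e4 - 99/20*e1 e4 e5 + 8*e1 e4 e6 - 1593/500*e2 e3 e4 + 1017/100*e2 e4 e5 + 198/25*e2 e4 e6 - 234/25*e3 e4 e5 - 342/25*e3 e4 e6 + 102/5*e4 e5 e6
(3*e5) R2 = 33/4*e1 - 339/20*e2 + 78/5*e3 - 81/4*e4 - 17/2*e5 - 34*e6 - 197/20*e1 e2 e5 + 233/20*e1 e3 e5 - 147/8*e1 e4 e5 + 40/3*e1 e5 e6 - 531/100*e2 e3 e5 + 543/40*e2 e4 e5 + 66/5*e2 e5 e6 - 123/20*e3 e4 e5 - 114/5*e3 e5 e6 + 43*e4 e5 e6
(5/3*e6) R2 = -200/27*e1 - 22/3*e2 + 38/3*e3 - 215/9*e4 + 170/9*e5 - 85/18*e6 - 197/36*e1 e2 e6 + 233/36*e1 e3 e6 - 245/24*e1 e4 e6 + 55/12*e1 e5 e6 - 59/20*e2 e3 e6 + 181/24*e2 e4 e6 - 113/12*e2 e5 e6 - 41/12*e3 e4 e6 + 26/3*e3 e5 e6 - 45/4*e4 e5 e6
Summing the partial products and collecting blades:
Answer: -6817/540*e1 - 12457/1800*e2 + 37997/1800*e3 - 34951/720*e4 + 10469/360*e5 + 577/270*e6 + 12763/1800*e1 e2 e3 - 25357/1200*e1 e2 e4 + 217/120*e1 e2 e5 - 1129/180*e1 e2 e6 + 2353/200*e1 e3 e4 + 19/5*e1 e3 e5 - 1177/540*e1 e3 e6 - 573/40*e1 e4 e5 + 1217/72*e1 e4 e6 + 101/36*e1 e5 e6 - 2429/1500*e2 e3 e4 - 842/75*e2 e3 e5 - 773/60*e2 e3 e6 + 3387/100*e2 e4 e5 + 22177/600*e2 e4 e6 - 793/60*e2 e5 e6 - 444/25*e3 e4 e5 - 19687/900*e3 e4 e6 - 466/45*e3 e5 e6 + 1043/20*e4 e5 e6


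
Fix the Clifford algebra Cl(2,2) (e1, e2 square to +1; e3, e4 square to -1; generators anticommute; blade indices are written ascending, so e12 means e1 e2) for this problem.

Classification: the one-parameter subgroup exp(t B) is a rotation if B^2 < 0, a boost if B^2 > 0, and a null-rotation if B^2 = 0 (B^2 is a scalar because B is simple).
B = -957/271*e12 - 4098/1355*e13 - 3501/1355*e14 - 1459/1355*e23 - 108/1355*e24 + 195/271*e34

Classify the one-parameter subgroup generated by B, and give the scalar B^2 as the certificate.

B^2 term by term: the squares give (-957/271)^2*(e12)^2 + (-4098/1355)^2*(e13)^2 + (-3501/1355)^2*(e14)^2 + (-1459/1355)^2*(e23)^2 + (-108/1355)^2*(e24)^2 + (195/271)^2*(e34)^2 = 915849/73441*(-1) + 16793604/1836025*(+1) + 12257001/1836025*(+1) + 2128681/1836025*(+1) + 11664/1836025*(+1) + 38025/73441*(-1) = 4 (each basis 2-blade squares to minus the product of its generators' squares); cross terms between blades sharing an index anticommute and cancel; the commuting (index-disjoint) pairs give grade-4 terms 2*c*c'*(blade product), which cancel blade by blade — e1234: -373230/73441 - 885168/1836025 + 10215918/1836025 = 0 — confirming B is simple. So B^2 = 4.
Answer: boost, certificate B^2 = 4. The class reads off the invariant scalar 4 directly.


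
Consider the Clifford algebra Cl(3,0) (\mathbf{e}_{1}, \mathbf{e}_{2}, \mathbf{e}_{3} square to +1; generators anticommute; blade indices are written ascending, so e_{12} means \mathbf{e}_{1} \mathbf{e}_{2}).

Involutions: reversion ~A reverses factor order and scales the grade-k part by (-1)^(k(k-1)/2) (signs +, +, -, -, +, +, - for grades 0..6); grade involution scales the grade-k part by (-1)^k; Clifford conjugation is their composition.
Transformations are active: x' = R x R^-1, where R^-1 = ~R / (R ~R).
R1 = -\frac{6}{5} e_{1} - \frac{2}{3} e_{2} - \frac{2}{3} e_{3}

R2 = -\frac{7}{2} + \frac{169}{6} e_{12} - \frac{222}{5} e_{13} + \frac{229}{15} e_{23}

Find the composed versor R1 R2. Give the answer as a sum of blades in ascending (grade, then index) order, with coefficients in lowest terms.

Distribute over the terms of R1 (each basis-blade product reordered to ascending indices, repeated generators contracted through their squares):
(-\frac{6}{5} e_{1}) R2 = \frac{21}{5} e_{1} - \frac{169}{5} e_{2} + \frac{1332}{25} e_{3} - \frac{458}{25} e_{123}
(-\frac{2}{3} e_{2}) R2 = \frac{169}{9} e_{1} + \frac{7}{3} e_{2} - \frac{458}{45} e_{3} - \frac{148}{5} e_{123}
(-\frac{2}{3} e_{3}) R2 = -\frac{148}{5} e_{1} + \frac{458}{45} e_{2} + \frac{7}{3} e_{3} - \frac{169}{9} e_{123}
Summing the partial products and collecting blades:
Answer: -\frac{298}{45} e_{1} - \frac{958}{45} e_{2} + \frac{10223}{225} e_{3} - \frac{15007}{225} e_{123}


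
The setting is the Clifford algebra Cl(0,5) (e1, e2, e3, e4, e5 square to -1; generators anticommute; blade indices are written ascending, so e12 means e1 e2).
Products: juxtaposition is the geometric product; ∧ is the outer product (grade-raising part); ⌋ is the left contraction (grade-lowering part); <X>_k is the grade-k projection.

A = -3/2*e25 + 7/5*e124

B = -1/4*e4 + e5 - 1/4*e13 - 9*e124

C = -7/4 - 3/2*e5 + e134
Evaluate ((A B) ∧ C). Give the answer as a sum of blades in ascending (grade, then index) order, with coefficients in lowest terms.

step 1: -63/5 + 3/2*e2 + 7/20*e12 - 27/2*e145 - 7/20*e234 - 3/8*e245 - 3/8*e1235 + 7/5*e1245
step 2: 441/20 - 21/8*e2 + 189/10*e5 - 49/80*e12 - 9/4*e25 - 21/40*e125 - 63/5*e134 + 189/8*e145 + 49/80*e234 + 21/32*e245 - 3/2*e1234 + 21/32*e1235 - 49/20*e1245 + 21/40*e2345
Answer: 441/20 - 21/8*e2 + 189/10*e5 - 49/80*e12 - 9/4*e25 - 21/40*e125 - 63/5*e134 + 189/8*e145 + 49/80*e234 + 21/32*e245 - 3/2*e1234 + 21/32*e1235 - 49/20*e1245 + 21/40*e2345


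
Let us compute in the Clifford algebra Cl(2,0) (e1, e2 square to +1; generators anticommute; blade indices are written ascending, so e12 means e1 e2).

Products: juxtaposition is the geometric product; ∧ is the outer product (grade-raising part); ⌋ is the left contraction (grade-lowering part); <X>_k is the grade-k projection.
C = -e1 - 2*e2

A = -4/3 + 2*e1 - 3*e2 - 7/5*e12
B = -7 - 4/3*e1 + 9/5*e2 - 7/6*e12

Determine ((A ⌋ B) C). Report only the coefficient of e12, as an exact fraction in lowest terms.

step 1: -11/30 - 31/18*e1 - 71/15*e2 + 14/9*e12
step 2: 1007/90 - 247/90*e1 + 103/45*e2 - 58/45*e12
Answer: -58/45


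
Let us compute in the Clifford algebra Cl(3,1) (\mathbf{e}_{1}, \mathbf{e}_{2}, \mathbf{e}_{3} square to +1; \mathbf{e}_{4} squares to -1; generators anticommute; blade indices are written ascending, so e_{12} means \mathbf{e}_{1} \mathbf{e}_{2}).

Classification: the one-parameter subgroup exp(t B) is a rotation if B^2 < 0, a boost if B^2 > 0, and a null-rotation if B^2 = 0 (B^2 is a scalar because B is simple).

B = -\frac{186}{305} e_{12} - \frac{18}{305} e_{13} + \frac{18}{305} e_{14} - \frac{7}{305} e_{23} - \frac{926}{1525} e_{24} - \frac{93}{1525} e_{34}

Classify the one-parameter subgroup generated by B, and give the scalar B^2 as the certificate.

B^2 term by term: the squares give (-\frac{186}{305})^2*(e_{12})^2 + (-\frac{18}{305})^2*(e_{13})^2 + (\frac{18}{305})^2*(e_{14})^2 + (-\frac{7}{305})^2*(e_{23})^2 + (-\frac{926}{1525})^2*(e_{24})^2 + (-\frac{93}{1525})^2*(e_{34})^2 = \frac{34596}{93025}*(-1) + \frac{324}{93025}*(-1) + \frac{324}{93025}*(+1) + \frac{49}{93025}*(-1) + \frac{857476}{2325625}*(+1) + \frac{8649}{2325625}*(+1) = 0 (each basis 2-blade squares to minus the product of its generators' squares); cross terms between blades sharing an index anticommute and cancel; the commuting (index-disjoint) pairs give grade-4 terms 2*c*c'*(blade product), which cancel blade by blade — e_{1234}: \frac{34596}{465125} - \frac{33336}{465125} - \frac{252}{93025} = 0 — confirming B is simple. So B^2 = 0.
Answer: null-rotation, certificate B^2 = 0. One invariant decides it: the square 0 survives every conjugation, and its sign is exactly the classification.


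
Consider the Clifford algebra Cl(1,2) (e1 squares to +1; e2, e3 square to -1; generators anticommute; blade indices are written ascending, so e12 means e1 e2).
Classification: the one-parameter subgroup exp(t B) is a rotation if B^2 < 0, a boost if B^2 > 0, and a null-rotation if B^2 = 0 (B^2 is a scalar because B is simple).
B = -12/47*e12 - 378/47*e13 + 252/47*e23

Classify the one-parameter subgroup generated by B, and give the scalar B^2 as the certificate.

B^2 term by term: the squares give (-12/47)^2*(e12)^2 + (-378/47)^2*(e13)^2 + (252/47)^2*(e23)^2 = 144/2209*(+1) + 142884/2209*(+1) + 63504/2209*(-1) = 36 (each basis 2-blade squares to minus the product of its generators' squares); cross terms between blades sharing an index anticommute and cancel. So B^2 = 36.
Answer: boost, certificate B^2 = 36. Check the certificate: B^2 = 36, and that sign is decisive whatever form B takes.


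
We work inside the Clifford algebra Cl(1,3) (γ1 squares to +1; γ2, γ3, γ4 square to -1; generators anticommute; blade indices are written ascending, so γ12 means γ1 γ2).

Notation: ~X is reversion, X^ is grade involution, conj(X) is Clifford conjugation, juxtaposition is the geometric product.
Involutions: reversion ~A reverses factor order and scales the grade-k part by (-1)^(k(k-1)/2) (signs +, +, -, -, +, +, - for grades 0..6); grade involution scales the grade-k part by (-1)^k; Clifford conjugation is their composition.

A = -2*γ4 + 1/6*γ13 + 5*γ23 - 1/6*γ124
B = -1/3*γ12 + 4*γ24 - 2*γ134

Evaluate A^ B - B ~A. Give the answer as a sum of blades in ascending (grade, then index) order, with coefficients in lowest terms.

first term: -2/3*γ1 + 8*γ2 - 7/18*γ4 + 7/3*γ13 - 7/18*γ23 + 20*γ34 + 28/3*γ124 - 2/3*γ1234
second term: -2/3*γ1 + 8*γ2 + 5/18*γ4 - 17/3*γ13 + 5/18*γ23 + 20*γ34 + 32/3*γ124 + 2/3*γ1234
Answer: -2/3*γ4 + 8*γ13 - 2/3*γ23 - 4/3*γ124 - 4/3*γ1234


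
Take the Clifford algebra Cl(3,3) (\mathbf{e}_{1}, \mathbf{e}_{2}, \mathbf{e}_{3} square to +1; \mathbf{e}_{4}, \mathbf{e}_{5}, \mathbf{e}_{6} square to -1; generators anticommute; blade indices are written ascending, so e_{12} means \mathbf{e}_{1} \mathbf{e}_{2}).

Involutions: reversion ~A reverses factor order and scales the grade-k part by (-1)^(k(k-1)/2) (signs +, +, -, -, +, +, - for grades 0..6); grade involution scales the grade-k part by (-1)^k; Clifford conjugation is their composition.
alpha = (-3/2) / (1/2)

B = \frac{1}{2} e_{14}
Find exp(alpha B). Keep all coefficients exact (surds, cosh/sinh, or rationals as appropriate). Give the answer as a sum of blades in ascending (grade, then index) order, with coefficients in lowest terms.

B^2 = (\frac{1}{2})^2*(e_{14})^2 = \frac{1}{4}*(+1) = \frac{1}{4} (a basis 2-blade squares to minus the product of its generators' squares).
B^2 = \frac{1}{4} — the positive square puts this in the hyperbolic regime; l = \frac{1}{2}, alpha*l = - \frac{3}{2}, so exp(alpha B) = cosh(- \frac{3}{2}) + (sinh(- \frac{3}{2})/(\frac{1}{2}))*B = \cosh{\left(\frac{3}{2} \right)} + (- 2 \sinh{\left(\frac{3}{2} \right)})*B.
Answer: \cosh{\left(\frac{3}{2} \right)} - \sinh{\left(\frac{3}{2} \right)} e_{14}


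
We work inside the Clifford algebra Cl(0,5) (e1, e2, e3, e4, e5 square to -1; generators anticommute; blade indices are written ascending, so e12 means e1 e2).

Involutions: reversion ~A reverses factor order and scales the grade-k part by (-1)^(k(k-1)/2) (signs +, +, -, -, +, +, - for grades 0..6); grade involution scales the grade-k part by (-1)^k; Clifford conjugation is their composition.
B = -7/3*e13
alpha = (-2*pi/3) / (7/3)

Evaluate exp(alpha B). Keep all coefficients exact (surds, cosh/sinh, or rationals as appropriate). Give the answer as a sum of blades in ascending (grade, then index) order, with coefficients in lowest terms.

B^2 = (-7/3)^2*(e13)^2 = 49/9*(-1) = -49/9 (a basis 2-blade squares to minus the product of its generators' squares).
B^2 = -49/9 — circular case — the even/odd split gives cos and sin: l = 7/3, alpha*l = -2*pi/3, so exp(alpha B) = cos(-2*pi/3) + (sin(-2*pi/3)/(7/3))*B = -1/2 + (-3*sqrt(3)/14)*B.
Answer: -1/2 + sqrt(3)/2*e13


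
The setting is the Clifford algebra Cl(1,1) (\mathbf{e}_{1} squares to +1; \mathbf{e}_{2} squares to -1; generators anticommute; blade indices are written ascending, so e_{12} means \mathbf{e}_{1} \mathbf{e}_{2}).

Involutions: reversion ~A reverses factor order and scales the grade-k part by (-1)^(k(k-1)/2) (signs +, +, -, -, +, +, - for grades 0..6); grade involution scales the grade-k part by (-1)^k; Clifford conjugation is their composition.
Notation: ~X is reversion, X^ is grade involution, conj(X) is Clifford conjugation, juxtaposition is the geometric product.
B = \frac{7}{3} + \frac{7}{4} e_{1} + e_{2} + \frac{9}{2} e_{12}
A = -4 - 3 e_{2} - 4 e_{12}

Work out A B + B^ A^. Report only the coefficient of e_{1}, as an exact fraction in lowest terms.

first term: -\frac{73}{3} - \frac{33}{2} e_{1} - 4 e_{2} - \frac{265}{12} e_{12}
second term: -\frac{73}{3} - \frac{5}{2} e_{1} + 18 e_{2} - \frac{391}{12} e_{12}
Answer: -19


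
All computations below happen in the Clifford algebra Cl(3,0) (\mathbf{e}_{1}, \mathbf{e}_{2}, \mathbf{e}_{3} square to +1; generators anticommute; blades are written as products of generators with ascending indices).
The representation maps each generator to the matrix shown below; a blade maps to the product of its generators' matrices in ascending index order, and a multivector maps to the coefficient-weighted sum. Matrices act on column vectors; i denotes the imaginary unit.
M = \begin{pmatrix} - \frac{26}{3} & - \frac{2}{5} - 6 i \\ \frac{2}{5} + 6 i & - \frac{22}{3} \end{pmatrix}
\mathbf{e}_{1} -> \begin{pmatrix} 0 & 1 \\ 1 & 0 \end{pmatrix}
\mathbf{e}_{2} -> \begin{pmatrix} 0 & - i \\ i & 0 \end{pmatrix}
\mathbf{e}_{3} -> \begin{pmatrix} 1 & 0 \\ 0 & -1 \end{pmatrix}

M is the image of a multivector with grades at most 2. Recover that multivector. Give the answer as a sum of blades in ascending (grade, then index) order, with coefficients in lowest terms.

Method: 1, rho(e_{1}), rho(e_{2}), rho(e_{3}) form a trace-orthogonal basis of the 2x2 complex matrices (tr(X Y) = 2 if X = Y, else 0), so M = m0*1 + m1*rho(e_{1}) + m2*rho(e_{2}) + m3*rho(e_{3}) with m0 = tr(M)/2 = -8, m1 = tr(M rho(e_{1}))/2 = 0, m2 = tr(M rho(e_{2}))/2 = 6 - \frac{2 i}{5}, m3 = tr(M rho(e_{3}))/2 = - \frac{2}{3}.
Multiplying table entries, the bivector images are rho(e_{1} e_{2}) = i*rho(e_{3}), rho(e_{1} e_{3}) = -i*rho(e_{2}), rho(e_{2} e_{3}) = i*rho(e_{1}); with real blade coefficients the real parts of m0..m3 are the coefficients of 1, e_{1}, e_{2}, e_{3} and the imaginary parts give the bivectors (e_{2} e_{3}: Im m1, e_{1} e_{3}: -Im m2, e_{1} e_{2}: Im m3).
Answer: -8 + 6 e_{2} - \frac{2}{3} e_{3} + \frac{2}{5} e_{1} e_{3}


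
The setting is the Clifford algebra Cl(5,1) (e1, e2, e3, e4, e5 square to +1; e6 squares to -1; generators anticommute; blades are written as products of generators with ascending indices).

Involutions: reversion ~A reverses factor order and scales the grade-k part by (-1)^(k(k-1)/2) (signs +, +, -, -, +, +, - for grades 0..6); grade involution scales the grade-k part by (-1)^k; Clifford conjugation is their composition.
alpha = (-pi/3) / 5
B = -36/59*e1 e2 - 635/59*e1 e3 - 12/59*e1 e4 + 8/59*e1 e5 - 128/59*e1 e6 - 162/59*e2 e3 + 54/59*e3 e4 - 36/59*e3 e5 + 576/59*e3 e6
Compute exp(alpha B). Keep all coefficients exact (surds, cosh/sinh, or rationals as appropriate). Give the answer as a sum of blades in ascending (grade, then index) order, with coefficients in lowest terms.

B^2 term by term: the squares give (-36/59)^2*(e1 e2)^2 + (-635/59)^2*(e1 e3)^2 + (-12/59)^2*(e1 e4)^2 + (8/59)^2*(e1 e5)^2 + (-128/59)^2*(e1 e6)^2 + (-162/59)^2*(e2 e3)^2 + (54/59)^2*(e3 e4)^2 + (-36/59)^2*(e3 e5)^2 + (576/59)^2*(e3 e6)^2 = 1296/3481*(-1) + 403225/3481*(-1) + 144/3481*(-1) + 64/3481*(-1) + 16384/3481*(+1) + 26244/3481*(-1) + 2916/3481*(-1) + 1296/3481*(-1) + 331776/3481*(+1) = -25 (each basis 2-blade squares to minus the product of its generators' squares); cross terms between blades sharing an index anticommute and cancel; the commuting (index-disjoint) pairs give grade-4 terms 2*c*c'*(blade product), which cancel blade by blade — e1 e2 e3 e4: -3888/3481 + 3888/3481 = 0; e1 e2 e3 e5: 2592/3481 - 2592/3481 = 0; e1 e2 e3 e6: -41472/3481 + 41472/3481 = 0; e1 e3 e4 e5: -864/3481 + 864/3481 = 0; e1 e3 e4 e6: 13824/3481 - 13824/3481 = 0; e1 e3 e5 e6: -9216/3481 + 9216/3481 = 0 — confirming B is simple. So B^2 = -25.
B^2 = -25 — the series telescopes trigonometrically here: l = 5, alpha*l = -pi/3, so exp(alpha B) = cos(-pi/3) + (sin(-pi/3)/5)*B = 1/2 + (-sqrt(3)/10)*B.
Answer: 1/2 + 18*sqrt(3)/295*e1 e2 + 127*sqrt(3)/118*e1 e3 + 6*sqrt(3)/295*e1 e4 - 4*sqrt(3)/295*e1 e5 + 64*sqrt(3)/295*e1 e6 + 81*sqrt(3)/295*e2 e3 - 27*sqrt(3)/295*e3 e4 + 18*sqrt(3)/295*e3 e5 - 288*sqrt(3)/295*e3 e6


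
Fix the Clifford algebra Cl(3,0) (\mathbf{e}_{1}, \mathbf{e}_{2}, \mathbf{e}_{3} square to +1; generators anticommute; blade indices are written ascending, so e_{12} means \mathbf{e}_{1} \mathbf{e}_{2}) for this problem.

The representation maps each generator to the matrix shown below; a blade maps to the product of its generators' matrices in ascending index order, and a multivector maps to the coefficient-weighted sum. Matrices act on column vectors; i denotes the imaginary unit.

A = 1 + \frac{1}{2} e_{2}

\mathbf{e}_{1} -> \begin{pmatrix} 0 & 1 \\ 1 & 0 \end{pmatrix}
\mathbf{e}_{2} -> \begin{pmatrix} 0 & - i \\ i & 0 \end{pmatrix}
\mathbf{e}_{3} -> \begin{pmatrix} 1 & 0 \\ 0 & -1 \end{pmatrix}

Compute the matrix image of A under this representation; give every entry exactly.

M = (1)*1 + (\frac{1}{2})*rho(e_{2}), summed entrywise (1 is the identity matrix):
Answer: \begin{pmatrix} 1 & - \frac{i}{2} \\ \frac{i}{2} & 1 \end{pmatrix}


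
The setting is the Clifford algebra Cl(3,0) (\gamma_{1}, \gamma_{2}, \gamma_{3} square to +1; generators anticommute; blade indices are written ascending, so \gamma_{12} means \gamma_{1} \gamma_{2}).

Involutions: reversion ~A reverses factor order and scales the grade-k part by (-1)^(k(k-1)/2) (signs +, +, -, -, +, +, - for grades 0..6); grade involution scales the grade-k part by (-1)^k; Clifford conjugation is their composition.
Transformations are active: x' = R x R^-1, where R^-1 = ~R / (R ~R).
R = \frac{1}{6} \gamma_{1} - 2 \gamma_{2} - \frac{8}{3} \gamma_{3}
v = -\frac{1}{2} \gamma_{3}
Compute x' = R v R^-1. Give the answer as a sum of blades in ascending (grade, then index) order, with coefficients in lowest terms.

~R = \frac{1}{6} \gamma_{1} - 2 \gamma_{2} - \frac{8}{3} \gamma_{3}, and R ~R = \frac{401}{36}, so R^-1 = ~R / (\frac{401}{36}).
R v = \frac{4}{3} - \frac{1}{12} \gamma_{13} + \gamma_{23}
Answer: \frac{16}{401} \gamma_{1} - \frac{192}{401} \gamma_{2} - \frac{111}{802} \gamma_{3}


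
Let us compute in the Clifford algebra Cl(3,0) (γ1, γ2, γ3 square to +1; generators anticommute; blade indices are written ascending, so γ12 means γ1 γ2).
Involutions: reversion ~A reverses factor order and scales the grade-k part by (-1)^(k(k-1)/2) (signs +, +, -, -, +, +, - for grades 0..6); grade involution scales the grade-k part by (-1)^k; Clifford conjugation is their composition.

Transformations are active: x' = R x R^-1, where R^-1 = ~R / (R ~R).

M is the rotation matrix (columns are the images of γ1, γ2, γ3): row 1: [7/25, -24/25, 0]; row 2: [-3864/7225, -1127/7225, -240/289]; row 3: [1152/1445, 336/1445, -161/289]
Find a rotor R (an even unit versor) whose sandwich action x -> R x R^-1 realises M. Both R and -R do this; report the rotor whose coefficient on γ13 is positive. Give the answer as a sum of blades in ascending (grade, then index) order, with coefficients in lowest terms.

Method: write R = a + b12*γ12 + b13*γ13 + b23*γ23 with a^2 + b12^2 + b13^2 + b23^2 = 1 (so R^-1 = ~R). Expanding the columns R e_j ~R gives tr M = 4a^2 - 1 and, from the antisymmetric part, M21 - M12 = -4a*b12, M13 - M31 = 4a*b13, M32 - M23 = -4a*b23.
Here tr M = -3129/7225, so a^2 = (1 + tr M)/4 = 1024/7225 and a = ±32/85. Taking a = 32/85: M21 - M12 = 3072/7225, M13 - M31 = -1152/1445, M32 - M23 = 1536/1445, giving b12 = -24/85, b13 = -9/17, b23 = -12/17, i.e. R = 32/85 - 24/85*γ12 - 9/17*γ13 - 12/17*γ23.
Its γ13 coefficient is negative, so report the other preimage -R.
Answer: -32/85 + 24/85*γ12 + 9/17*γ13 + 12/17*γ23. Sheet selection: the two-to-one cover makes ±R indistinguishable at the matrix level (trace -3129/7225), so uniqueness comes from the required sign on γ13.


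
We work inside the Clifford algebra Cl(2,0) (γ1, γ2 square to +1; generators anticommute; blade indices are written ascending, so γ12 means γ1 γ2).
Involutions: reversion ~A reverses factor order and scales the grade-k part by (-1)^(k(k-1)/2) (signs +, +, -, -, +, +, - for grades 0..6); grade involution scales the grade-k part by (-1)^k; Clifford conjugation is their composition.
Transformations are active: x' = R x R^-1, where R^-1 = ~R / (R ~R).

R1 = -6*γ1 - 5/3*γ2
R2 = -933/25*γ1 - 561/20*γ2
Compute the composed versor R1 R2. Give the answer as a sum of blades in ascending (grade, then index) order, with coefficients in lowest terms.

Distribute over the terms of R1 (each basis-blade product reordered to ascending indices, repeated generators contracted through their squares):
(-6*γ1) R2 = 5598/25 + 1683/10*γ12
(-5/3*γ2) R2 = 187/4 - 311/5*γ12
Summing the partial products and collecting blades:
Answer: 27067/100 + 1061/10*γ12


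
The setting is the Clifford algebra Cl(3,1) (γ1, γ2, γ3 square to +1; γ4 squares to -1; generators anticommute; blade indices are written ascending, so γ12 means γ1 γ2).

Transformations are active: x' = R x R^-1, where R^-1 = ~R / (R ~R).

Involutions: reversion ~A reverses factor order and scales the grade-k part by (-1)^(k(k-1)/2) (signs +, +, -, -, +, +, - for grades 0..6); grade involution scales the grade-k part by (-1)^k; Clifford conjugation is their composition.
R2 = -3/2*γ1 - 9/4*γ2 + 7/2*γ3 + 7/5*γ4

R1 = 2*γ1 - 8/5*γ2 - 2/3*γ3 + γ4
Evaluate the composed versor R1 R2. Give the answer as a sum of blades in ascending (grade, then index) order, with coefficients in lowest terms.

Distribute over the terms of R1 (each basis-blade product reordered to ascending indices, repeated generators contracted through their squares):
(2*γ1) R2 = -3 - 9/2*γ12 + 7*γ13 + 14/5*γ14
(-8/5*γ2) R2 = 18/5 - 12/5*γ12 - 28/5*γ23 - 56/25*γ24
(-2/3*γ3) R2 = -7/3 - γ13 - 3/2*γ23 - 14/15*γ34
(γ4) R2 = -7/5 + 3/2*γ14 + 9/4*γ24 - 7/2*γ34
Summing the partial products and collecting blades:
Answer: -47/15 - 69/10*γ12 + 6*γ13 + 43/10*γ14 - 71/10*γ23 + 1/100*γ24 - 133/30*γ34


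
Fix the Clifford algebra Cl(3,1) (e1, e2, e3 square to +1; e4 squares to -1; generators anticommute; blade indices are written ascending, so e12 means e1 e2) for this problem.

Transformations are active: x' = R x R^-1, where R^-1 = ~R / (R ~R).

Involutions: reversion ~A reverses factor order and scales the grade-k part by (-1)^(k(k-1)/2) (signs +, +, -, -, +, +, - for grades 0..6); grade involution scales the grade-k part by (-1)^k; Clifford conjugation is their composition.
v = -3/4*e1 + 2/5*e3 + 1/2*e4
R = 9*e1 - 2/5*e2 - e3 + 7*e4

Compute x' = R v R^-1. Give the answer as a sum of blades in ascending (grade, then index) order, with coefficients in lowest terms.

~R = 9*e1 - 2/5*e2 - e3 + 7*e4, and R ~R = 829/25, so R^-1 = ~R / (829/25).
R v = -213/20 - 3/10*e12 + 57/20*e13 + 39/4*e14 - 4/25*e23 - 1/5*e24 - 33/10*e34
Answer: -16683/3316*e1 + 213/829*e2 + 2009/8290*e3 - 4142/829*e4


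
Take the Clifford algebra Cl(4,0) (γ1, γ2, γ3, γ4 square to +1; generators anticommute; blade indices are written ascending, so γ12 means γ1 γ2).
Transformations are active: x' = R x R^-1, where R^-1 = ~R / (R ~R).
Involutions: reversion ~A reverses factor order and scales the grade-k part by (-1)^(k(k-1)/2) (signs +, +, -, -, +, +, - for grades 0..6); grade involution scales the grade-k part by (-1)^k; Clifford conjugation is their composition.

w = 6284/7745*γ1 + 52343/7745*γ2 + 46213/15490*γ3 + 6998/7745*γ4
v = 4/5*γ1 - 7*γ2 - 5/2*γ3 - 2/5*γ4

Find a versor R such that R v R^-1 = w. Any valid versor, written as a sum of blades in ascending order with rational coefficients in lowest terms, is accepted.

R = v + w = 2496/1549*γ1 - 1872/7745*γ2 + 3744/7745*γ3 + 780/1549*γ4 works: the equal norms (1121/20) guarantee its sandwich swaps v into w.
Answer: 2496/1549*γ1 - 1872/7745*γ2 + 3744/7745*γ3 + 780/1549*γ4


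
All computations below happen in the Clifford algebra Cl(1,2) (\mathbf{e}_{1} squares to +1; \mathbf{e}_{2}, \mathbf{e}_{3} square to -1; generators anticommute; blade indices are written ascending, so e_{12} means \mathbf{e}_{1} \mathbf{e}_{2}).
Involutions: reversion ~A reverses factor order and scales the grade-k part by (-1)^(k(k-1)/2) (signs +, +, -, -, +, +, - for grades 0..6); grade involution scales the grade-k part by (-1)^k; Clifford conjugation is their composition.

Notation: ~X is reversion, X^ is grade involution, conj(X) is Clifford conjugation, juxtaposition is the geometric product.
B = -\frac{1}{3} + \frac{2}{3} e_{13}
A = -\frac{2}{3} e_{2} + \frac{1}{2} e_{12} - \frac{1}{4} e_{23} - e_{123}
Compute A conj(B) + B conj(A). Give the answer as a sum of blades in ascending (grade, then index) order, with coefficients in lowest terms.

first term: -\frac{4}{9} e_{2} - \frac{1}{3} e_{12} + \frac{5}{12} e_{23} - \frac{1}{9} e_{123}
second term: \frac{4}{9} e_{2} + \frac{1}{3} e_{12} - \frac{5}{12} e_{23} - \frac{1}{9} e_{123}
Answer: -\frac{2}{9} e_{123}


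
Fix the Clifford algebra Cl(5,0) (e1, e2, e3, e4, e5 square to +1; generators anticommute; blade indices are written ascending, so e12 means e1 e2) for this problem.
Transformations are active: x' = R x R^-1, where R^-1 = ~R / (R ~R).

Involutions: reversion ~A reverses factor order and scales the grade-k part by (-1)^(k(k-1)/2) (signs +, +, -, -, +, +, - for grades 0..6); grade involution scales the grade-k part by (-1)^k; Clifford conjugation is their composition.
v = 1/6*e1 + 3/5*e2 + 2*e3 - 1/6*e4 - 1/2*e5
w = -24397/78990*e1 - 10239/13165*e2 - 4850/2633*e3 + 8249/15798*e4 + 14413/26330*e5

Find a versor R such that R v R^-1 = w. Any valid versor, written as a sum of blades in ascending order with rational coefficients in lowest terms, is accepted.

Equal squares first: v^2 = w^2 = 4199/900. Then v + w = -1872/13165*e1 - 468/2633*e2 + 416/2633*e3 + 936/2633*e4 + 624/13165*e5 is a versor taking v to w, provided it is invertible.
Answer: -1872/13165*e1 - 468/2633*e2 + 416/2633*e3 + 936/2633*e4 + 624/13165*e5


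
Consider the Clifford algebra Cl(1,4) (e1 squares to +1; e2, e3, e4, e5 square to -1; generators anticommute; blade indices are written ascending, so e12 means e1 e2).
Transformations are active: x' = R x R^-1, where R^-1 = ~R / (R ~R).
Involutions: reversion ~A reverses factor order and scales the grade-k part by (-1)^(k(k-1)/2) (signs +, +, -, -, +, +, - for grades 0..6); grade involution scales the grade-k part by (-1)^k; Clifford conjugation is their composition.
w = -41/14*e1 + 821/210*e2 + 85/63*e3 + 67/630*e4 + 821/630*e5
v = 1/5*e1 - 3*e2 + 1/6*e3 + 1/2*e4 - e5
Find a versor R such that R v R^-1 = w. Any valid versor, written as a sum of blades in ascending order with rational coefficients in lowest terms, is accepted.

Take R = v + w = -191/70*e1 + 191/210*e2 + 191/126*e3 + 191/315*e4 + 191/630*e5. Because q(v) = q(w) = -4607/450, conjugation by R sends v exactly to w.
Answer: -191/70*e1 + 191/210*e2 + 191/126*e3 + 191/315*e4 + 191/630*e5


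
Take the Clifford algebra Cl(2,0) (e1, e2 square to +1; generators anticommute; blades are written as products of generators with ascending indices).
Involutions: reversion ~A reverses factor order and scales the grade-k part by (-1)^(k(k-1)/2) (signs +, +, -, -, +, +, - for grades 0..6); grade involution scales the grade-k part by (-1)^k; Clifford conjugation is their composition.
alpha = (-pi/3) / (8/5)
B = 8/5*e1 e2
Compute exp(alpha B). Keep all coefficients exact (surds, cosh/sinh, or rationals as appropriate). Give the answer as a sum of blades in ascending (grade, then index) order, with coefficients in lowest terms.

B^2 = (8/5)^2*(e1 e2)^2 = 64/25*(-1) = -64/25 (a basis 2-blade squares to minus the product of its generators' squares).
B^2 = -64/25 — a negative square means the series sums to a rotation: l = 8/5, alpha*l = -pi/3, so exp(alpha B) = cos(-pi/3) + (sin(-pi/3)/(8/5))*B = 1/2 + (-5*sqrt(3)/16)*B.
Answer: 1/2 - sqrt(3)/2*e1 e2


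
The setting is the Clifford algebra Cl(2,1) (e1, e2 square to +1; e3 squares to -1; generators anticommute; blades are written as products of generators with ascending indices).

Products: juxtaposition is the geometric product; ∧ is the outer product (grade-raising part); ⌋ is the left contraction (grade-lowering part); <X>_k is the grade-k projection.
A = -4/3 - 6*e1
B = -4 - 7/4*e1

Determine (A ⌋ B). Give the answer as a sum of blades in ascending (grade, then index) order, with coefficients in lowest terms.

step 1: 95/6 + 7/3*e1
Answer: 95/6 + 7/3*e1


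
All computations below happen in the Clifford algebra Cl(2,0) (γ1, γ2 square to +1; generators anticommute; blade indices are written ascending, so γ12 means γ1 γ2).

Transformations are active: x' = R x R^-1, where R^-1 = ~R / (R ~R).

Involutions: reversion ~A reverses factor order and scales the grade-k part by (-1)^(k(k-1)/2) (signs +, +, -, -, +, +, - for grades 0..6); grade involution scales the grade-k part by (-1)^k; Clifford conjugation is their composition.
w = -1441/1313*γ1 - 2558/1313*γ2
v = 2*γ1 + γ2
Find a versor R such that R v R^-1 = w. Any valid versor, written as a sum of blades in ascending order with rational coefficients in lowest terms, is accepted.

R = v + w = 1185/1313*γ1 - 1245/1313*γ2 works: the equal norms (5) guarantee its sandwich swaps v into w.
Answer: 1185/1313*γ1 - 1245/1313*γ2


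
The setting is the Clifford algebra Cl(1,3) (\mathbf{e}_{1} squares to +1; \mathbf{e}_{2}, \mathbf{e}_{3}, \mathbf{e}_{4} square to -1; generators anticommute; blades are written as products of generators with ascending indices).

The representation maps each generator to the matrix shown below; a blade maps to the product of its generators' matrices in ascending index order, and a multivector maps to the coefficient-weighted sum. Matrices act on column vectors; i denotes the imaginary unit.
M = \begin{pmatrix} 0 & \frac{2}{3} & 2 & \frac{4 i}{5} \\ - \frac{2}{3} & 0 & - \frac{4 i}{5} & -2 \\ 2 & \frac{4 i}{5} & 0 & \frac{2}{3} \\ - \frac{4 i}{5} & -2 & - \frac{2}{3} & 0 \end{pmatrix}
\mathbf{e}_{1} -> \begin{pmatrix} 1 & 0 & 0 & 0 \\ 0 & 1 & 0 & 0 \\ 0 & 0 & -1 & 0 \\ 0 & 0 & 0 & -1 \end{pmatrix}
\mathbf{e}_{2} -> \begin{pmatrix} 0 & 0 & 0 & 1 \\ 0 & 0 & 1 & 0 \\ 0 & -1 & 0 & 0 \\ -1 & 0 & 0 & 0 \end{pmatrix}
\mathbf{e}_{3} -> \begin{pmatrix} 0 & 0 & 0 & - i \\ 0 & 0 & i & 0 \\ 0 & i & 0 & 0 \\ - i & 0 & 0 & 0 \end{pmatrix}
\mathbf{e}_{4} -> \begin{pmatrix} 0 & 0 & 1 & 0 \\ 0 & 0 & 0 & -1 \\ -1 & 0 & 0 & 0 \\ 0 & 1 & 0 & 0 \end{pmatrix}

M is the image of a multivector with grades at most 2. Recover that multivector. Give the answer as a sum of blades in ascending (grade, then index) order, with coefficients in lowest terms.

Method: the blade images are trace-orthogonal — tr(rho(e_A) rho(e_B)^-1) = 4 if A = B and 0 otherwise — and rho(e_A)^-1 = (e_A)^2 * rho(e_A) with (e_A)^2 = +1 or -1, so the coefficient of e_A in the preimage is (e_A)^2 * tr(M rho(e_A))/4.
Nonzero projections over blades of grade <= 2: e_{1} e_{3}: (e_{1} e_{3})^2 = +1, tr(M rho(e_{1} e_{3})) = - \frac{16}{5}, coefficient -\frac{4}{5}; e_{1} e_{4}: (e_{1} e_{4})^2 = +1, tr(M rho(e_{1} e_{4})) = 8, coefficient 2; e_{2} e_{4}: (e_{2} e_{4})^2 = -1, tr(M rho(e_{2} e_{4})) = - \frac{8}{3}, coefficient \frac{2}{3}. Every other blade of grade <= 2 projects to 0.
Answer: -\frac{4}{5} e_{1} e_{3} + 2 e_{1} e_{4} + \frac{2}{3} e_{2} e_{4}
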